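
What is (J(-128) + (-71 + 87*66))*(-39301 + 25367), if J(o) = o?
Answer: -77236162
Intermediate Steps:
(J(-128) + (-71 + 87*66))*(-39301 + 25367) = (-128 + (-71 + 87*66))*(-39301 + 25367) = (-128 + (-71 + 5742))*(-13934) = (-128 + 5671)*(-13934) = 5543*(-13934) = -77236162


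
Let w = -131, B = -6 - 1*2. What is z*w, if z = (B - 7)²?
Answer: -29475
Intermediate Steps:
B = -8 (B = -6 - 2 = -8)
z = 225 (z = (-8 - 7)² = (-15)² = 225)
z*w = 225*(-131) = -29475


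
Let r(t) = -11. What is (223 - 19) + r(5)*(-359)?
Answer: 4153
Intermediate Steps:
(223 - 19) + r(5)*(-359) = (223 - 19) - 11*(-359) = 204 + 3949 = 4153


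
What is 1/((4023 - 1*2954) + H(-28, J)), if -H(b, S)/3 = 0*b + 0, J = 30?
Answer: 1/1069 ≈ 0.00093545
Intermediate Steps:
H(b, S) = 0 (H(b, S) = -3*(0*b + 0) = -3*(0 + 0) = -3*0 = 0)
1/((4023 - 1*2954) + H(-28, J)) = 1/((4023 - 1*2954) + 0) = 1/((4023 - 2954) + 0) = 1/(1069 + 0) = 1/1069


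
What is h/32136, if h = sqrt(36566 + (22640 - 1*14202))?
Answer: sqrt(11251)/16068 ≈ 0.0066014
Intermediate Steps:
h = 2*sqrt(11251) (h = sqrt(36566 + (22640 - 14202)) = sqrt(36566 + 8438) = sqrt(45004) = 2*sqrt(11251) ≈ 212.14)
h/32136 = (2*sqrt(11251))/32136 = (2*sqrt(11251))*(1/32136) = sqrt(11251)/16068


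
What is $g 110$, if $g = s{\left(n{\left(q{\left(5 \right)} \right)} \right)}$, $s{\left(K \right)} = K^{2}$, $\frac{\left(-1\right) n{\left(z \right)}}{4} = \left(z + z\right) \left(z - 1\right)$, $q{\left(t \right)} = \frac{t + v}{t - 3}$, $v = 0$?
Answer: $99000$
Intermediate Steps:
$q{\left(t \right)} = \frac{t}{-3 + t}$ ($q{\left(t \right)} = \frac{t + 0}{t - 3} = \frac{t}{-3 + t}$)
$n{\left(z \right)} = - 8 z \left(-1 + z\right)$ ($n{\left(z \right)} = - 4 \left(z + z\right) \left(z - 1\right) = - 4 \cdot 2 z \left(-1 + z\right) = - 8 z \left(-1 + z\right)$)
$g = 900$ ($g = \left(8 \frac{5}{-3 + 5} \left(1 - \frac{5}{-3 + 5}\right)\right)^{2} = \left(8 \cdot \frac{5}{2} \left(1 - \frac{5}{2}\right)\right)^{2} = \left(8 \cdot \frac{5}{2} \left(- \frac{3}{2}\right)\right)^{2} = \left(-30\right)^{2} = 900$)
$g 110 = 900 \cdot 110 = 99000$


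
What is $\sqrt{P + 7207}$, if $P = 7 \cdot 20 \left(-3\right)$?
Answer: $\sqrt{6787} \approx 82.383$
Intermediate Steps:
$P = -420$ ($P = 140 \left(-3\right) = -420$)
$\sqrt{P + 7207} = \sqrt{-420 + 7207} = \sqrt{6787}$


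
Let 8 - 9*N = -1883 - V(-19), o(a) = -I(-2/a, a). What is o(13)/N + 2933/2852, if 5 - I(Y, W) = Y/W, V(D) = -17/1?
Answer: 453578951/451622756 ≈ 1.0043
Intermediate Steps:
V(D) = -17 (V(D) = -17*1 = -17)
I(Y, W) = 5 - Y/W
o(a) = -5 - 2/a² (o(a) = -(5 - (-2/a)/a) = -(5 + 2/a²) = -5 - 2/a²)
N = 1874/9 (N = 8/9 - (-1883 - 1*(-17))/9 = 8/9 - (-1883 + 17)/9 = 8/9 - ⅑*(-1866) = 8/9 + 622/3 = 1874/9 ≈ 208.22)
o(13)/N + 2933/2852 = (-5 - 2/13²)/(1874/9) + 2933/2852 = (-5 - 2*1/169)*(9/1874) + 2933*(1/2852) = (-5 - 2/169)*(9/1874) + 2933/2852 = -847/169*9/1874 + 2933/2852 = -7623/316706 + 2933/2852 = 453578951/451622756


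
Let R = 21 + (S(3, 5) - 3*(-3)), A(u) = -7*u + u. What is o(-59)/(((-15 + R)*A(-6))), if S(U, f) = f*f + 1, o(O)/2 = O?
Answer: -59/738 ≈ -0.079946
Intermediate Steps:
o(O) = 2*O
S(U, f) = 1 + f**2 (S(U, f) = f**2 + 1 = 1 + f**2)
A(u) = -6*u
R = 56 (R = 21 + ((1 + 5**2) - 3*(-3)) = 21 + ((1 + 25) + 9) = 21 + (26 + 9) = 21 + 35 = 56)
o(-59)/(((-15 + R)*A(-6))) = (2*(-59))/(((-15 + 56)*(-6*(-6)))) = -118/(41*36) = -118/1476 = -118*1/1476 = -59/738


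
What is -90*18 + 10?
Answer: -1610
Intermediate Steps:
-90*18 + 10 = -1620 + 10 = -1610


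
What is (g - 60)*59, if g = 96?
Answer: 2124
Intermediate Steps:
(g - 60)*59 = (96 - 60)*59 = 36*59 = 2124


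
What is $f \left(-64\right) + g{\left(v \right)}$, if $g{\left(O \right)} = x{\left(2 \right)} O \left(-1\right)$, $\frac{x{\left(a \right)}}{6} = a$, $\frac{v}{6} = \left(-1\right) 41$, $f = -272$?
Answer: $20360$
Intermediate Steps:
$v = -246$ ($v = 6 \left(\left(-1\right) 41\right) = 6 \left(-41\right) = -246$)
$x{\left(a \right)} = 6 a$
$g{\left(O \right)} = - 12 O$ ($g{\left(O \right)} = 6 \cdot 2 O \left(-1\right) = 12 O \left(-1\right) = - 12 O$)
$f \left(-64\right) + g{\left(v \right)} = \left(-272\right) \left(-64\right) - -2952 = 17408 + 2952 = 20360$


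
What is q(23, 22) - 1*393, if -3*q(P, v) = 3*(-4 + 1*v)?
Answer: -411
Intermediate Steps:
q(P, v) = 4 - v (q(P, v) = -(-4 + 1*v) = -(-4 + v) = -(-12 + 3*v)/3 = 4 - v)
q(23, 22) - 1*393 = (4 - 1*22) - 1*393 = (4 - 22) - 393 = -18 - 393 = -411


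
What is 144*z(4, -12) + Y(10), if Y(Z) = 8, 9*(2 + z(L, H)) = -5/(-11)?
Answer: -3000/11 ≈ -272.73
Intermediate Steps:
z(L, H) = -193/99 (z(L, H) = -2 + (-5/(-11))/9 = -2 + (-5*(-1/11))/9 = -2 + (⅑)*(5/11) = -2 + 5/99 = -193/99)
144*z(4, -12) + Y(10) = 144*(-193/99) + 8 = -3088/11 + 8 = -3000/11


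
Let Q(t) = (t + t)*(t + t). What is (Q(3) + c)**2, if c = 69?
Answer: 11025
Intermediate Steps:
Q(t) = 4*t**2 (Q(t) = (2*t)*(2*t) = 4*t**2)
(Q(3) + c)**2 = (4*3**2 + 69)**2 = (4*9 + 69)**2 = (36 + 69)**2 = 105**2 = 11025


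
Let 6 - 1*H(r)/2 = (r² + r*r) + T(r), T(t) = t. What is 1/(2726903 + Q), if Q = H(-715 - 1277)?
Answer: -1/13141357 ≈ -7.6096e-8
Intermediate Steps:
H(r) = 12 - 4*r² - 2*r (H(r) = 12 - 2*((r² + r*r) + r) = 12 - 2*((r² + r²) + r) = 12 - 2*(2*r² + r) = 12 - 2*(r + 2*r²) = 12 + (-4*r² - 2*r) = 12 - 4*r² - 2*r)
Q = -15868260 (Q = 12 - 4*(-715 - 1277)² - 2*(-715 - 1277) = 12 - 4*(-1992)² - 2*(-1992) = 12 - 4*3968064 + 3984 = 12 - 15872256 + 3984 = -15868260)
1/(2726903 + Q) = 1/(2726903 - 15868260) = 1/(-13141357) = -1/13141357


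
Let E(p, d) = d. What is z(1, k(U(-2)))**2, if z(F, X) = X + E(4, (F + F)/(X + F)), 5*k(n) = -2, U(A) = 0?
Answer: 1936/225 ≈ 8.6044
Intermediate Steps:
k(n) = -2/5 (k(n) = (1/5)*(-2) = -2/5)
z(F, X) = X + 2*F/(F + X) (z(F, X) = X + (F + F)/(X + F) = X + (2*F)/(F + X) = X + 2*F/(F + X))
z(1, k(U(-2)))**2 = ((2*1 - 2*(1 - 2/5)/5)/(1 - 2/5))**2 = ((2 - 2/5*3/5)/(3/5))**2 = (5*(2 - 6/25)/3)**2 = ((5/3)*(44/25))**2 = (44/15)**2 = 1936/225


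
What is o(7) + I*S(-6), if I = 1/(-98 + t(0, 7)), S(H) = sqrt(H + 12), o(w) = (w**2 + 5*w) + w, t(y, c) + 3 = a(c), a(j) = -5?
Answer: 91 - sqrt(6)/106 ≈ 90.977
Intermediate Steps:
t(y, c) = -8 (t(y, c) = -3 - 5 = -8)
o(w) = w**2 + 6*w
S(H) = sqrt(12 + H)
I = -1/106 (I = 1/(-98 - 8) = 1/(-106) = -1/106 ≈ -0.0094340)
o(7) + I*S(-6) = 7*(6 + 7) - sqrt(12 - 6)/106 = 7*13 - sqrt(6)/106 = 91 - sqrt(6)/106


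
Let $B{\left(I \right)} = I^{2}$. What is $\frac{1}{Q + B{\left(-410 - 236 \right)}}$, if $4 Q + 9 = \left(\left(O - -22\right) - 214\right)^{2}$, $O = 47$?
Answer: $\frac{1}{422570} \approx 2.3665 \cdot 10^{-6}$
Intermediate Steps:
$Q = 5254$ ($Q = - \frac{9}{4} + \frac{\left(\left(47 - -22\right) - 214\right)^{2}}{4} = - \frac{9}{4} + \frac{\left(\left(47 + 22\right) - 214\right)^{2}}{4} = - \frac{9}{4} + \frac{\left(69 - 214\right)^{2}}{4} = - \frac{9}{4} + \frac{\left(-145\right)^{2}}{4} = - \frac{9}{4} + \frac{1}{4} \cdot 21025 = - \frac{9}{4} + \frac{21025}{4} = 5254$)
$\frac{1}{Q + B{\left(-410 - 236 \right)}} = \frac{1}{5254 + \left(-410 - 236\right)^{2}} = \frac{1}{5254 + \left(-646\right)^{2}} = \frac{1}{5254 + 417316} = \frac{1}{422570}$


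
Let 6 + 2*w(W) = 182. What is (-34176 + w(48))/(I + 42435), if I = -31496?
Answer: -34088/10939 ≈ -3.1162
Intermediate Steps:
w(W) = 88 (w(W) = -3 + (1/2)*182 = -3 + 91 = 88)
(-34176 + w(48))/(I + 42435) = (-34176 + 88)/(-31496 + 42435) = -34088/10939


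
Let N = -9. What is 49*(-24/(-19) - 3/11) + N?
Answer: 8262/209 ≈ 39.531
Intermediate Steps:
49*(-24/(-19) - 3/11) + N = 49*(-24/(-19) - 3/11) - 9 = 49*(-24*(-1/19) - 3*1/11) - 9 = 49*(24/19 - 3/11) - 9 = 49*(207/209) - 9 = 10143/209 - 9 = 8262/209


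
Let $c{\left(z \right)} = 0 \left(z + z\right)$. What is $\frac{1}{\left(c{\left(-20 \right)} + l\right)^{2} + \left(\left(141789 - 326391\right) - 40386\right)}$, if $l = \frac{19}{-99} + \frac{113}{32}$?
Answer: $- \frac{10036224}{2257918050071} \approx -4.4449 \cdot 10^{-6}$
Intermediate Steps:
$c{\left(z \right)} = 0$ ($c{\left(z \right)} = 0 \cdot 2 z = 0$)
$l = \frac{10579}{3168}$ ($l = 19 \left(- \frac{1}{99}\right) + 113 \cdot \frac{1}{32} = - \frac{19}{99} + \frac{113}{32} = \frac{10579}{3168} \approx 3.3393$)
$\frac{1}{\left(c{\left(-20 \right)} + l\right)^{2} + \left(\left(141789 - 326391\right) - 40386\right)} = \frac{1}{\left(0 + \frac{10579}{3168}\right)^{2} + \left(\left(141789 - 326391\right) - 40386\right)} = \frac{1}{\left(\frac{10579}{3168}\right)^{2} - 224988} = \frac{1}{\frac{111915241}{10036224} - 224988} = \frac{1}{- \frac{2257918050071}{10036224}} = - \frac{10036224}{2257918050071}$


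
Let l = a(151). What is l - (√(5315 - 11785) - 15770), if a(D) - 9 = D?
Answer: 15930 - I*√6470 ≈ 15930.0 - 80.436*I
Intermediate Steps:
a(D) = 9 + D
l = 160 (l = 9 + 151 = 160)
l - (√(5315 - 11785) - 15770) = 160 - (√(5315 - 11785) - 15770) = 160 - (√(-6470) - 15770) = 160 - (I*√6470 - 15770) = 160 - (-15770 + I*√6470) = 160 + (15770 - I*√6470) = 15930 - I*√6470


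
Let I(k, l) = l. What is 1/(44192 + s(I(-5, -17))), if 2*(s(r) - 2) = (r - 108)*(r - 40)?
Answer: 2/95513 ≈ 2.0940e-5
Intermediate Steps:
s(r) = 2 + (-108 + r)*(-40 + r)/2 (s(r) = 2 + ((r - 108)*(r - 40))/2 = 2 + ((-108 + r)*(-40 + r))/2 = 2 + (-108 + r)*(-40 + r)/2)
1/(44192 + s(I(-5, -17))) = 1/(44192 + (2162 + (½)*(-17)² - 74*(-17))) = 1/(44192 + (2162 + (½)*289 + 1258)) = 1/(44192 + (2162 + 289/2 + 1258)) = 1/(44192 + 7129/2) = 1/(95513/2) = 2/95513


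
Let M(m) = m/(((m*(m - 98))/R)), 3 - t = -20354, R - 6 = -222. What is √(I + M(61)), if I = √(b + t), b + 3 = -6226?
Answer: 2*√(1998 + 1369*√883)/37 ≈ 11.167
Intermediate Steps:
R = -216 (R = 6 - 222 = -216)
b = -6229 (b = -3 - 6226 = -6229)
t = 20357 (t = 3 - 1*(-20354) = 3 + 20354 = 20357)
M(m) = -216/(-98 + m) (M(m) = m/(((m*(m - 98))/(-216))) = m/(((m*(-98 + m))*(-1/216))) = m/((-m*(-98 + m)/216)) = m*(-216/(m*(-98 + m))) = -216/(-98 + m))
I = 4*√883 (I = √(-6229 + 20357) = √14128 = 4*√883 ≈ 118.86)
√(I + M(61)) = √(4*√883 - 216/(-98 + 61)) = √(4*√883 - 216/(-37)) = √(4*√883 - 216*(-1/37)) = √(4*√883 + 216/37) = √(216/37 + 4*√883)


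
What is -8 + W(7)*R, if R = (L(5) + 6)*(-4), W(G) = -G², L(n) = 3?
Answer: 1756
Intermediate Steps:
R = -36 (R = (3 + 6)*(-4) = 9*(-4) = -36)
-8 + W(7)*R = -8 - 1*7²*(-36) = -8 - 1*49*(-36) = -8 - 49*(-36) = -8 + 1764 = 1756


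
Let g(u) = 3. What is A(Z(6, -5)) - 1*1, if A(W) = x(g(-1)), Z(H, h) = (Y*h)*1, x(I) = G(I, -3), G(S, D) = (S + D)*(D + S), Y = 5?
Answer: -1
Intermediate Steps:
G(S, D) = (D + S)**2 (G(S, D) = (D + S)*(D + S) = (D + S)**2)
x(I) = (-3 + I)**2
Z(H, h) = 5*h (Z(H, h) = (5*h)*1 = 5*h)
A(W) = 0 (A(W) = (-3 + 3)**2 = 0**2 = 0)
A(Z(6, -5)) - 1*1 = 0 - 1*1 = 0 - 1 = -1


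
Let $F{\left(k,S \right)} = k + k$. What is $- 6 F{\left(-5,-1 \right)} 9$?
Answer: $540$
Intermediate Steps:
$F{\left(k,S \right)} = 2 k$
$- 6 F{\left(-5,-1 \right)} 9 = - 6 \cdot 2 \left(-5\right) 9 = \left(-6\right) \left(-10\right) 9 = 60 \cdot 9 = 540$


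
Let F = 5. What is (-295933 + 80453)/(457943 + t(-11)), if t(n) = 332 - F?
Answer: -21548/45827 ≈ -0.47020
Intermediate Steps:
t(n) = 327 (t(n) = 332 - 1*5 = 332 - 5 = 327)
(-295933 + 80453)/(457943 + t(-11)) = (-295933 + 80453)/(457943 + 327) = -215480/458270 = -215480*1/458270 = -21548/45827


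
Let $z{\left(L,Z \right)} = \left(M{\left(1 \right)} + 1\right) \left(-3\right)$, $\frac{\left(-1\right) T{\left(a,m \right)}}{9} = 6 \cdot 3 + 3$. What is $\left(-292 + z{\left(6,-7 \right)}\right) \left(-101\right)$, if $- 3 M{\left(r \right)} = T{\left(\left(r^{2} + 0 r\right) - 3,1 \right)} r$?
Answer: $48884$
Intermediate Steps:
$T{\left(a,m \right)} = -189$ ($T{\left(a,m \right)} = - 9 \left(6 \cdot 3 + 3\right) = - 9 \left(18 + 3\right) = \left(-9\right) 21 = -189$)
$M{\left(r \right)} = 63 r$ ($M{\left(r \right)} = - \frac{\left(-189\right) r}{3} = 63 r$)
$z{\left(L,Z \right)} = -192$ ($z{\left(L,Z \right)} = \left(63 \cdot 1 + 1\right) \left(-3\right) = \left(63 + 1\right) \left(-3\right) = 64 \left(-3\right) = -192$)
$\left(-292 + z{\left(6,-7 \right)}\right) \left(-101\right) = \left(-292 - 192\right) \left(-101\right) = \left(-484\right) \left(-101\right) = 48884$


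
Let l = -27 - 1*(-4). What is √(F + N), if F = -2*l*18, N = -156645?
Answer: 3*I*√17313 ≈ 394.74*I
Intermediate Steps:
l = -23 (l = -27 + 4 = -23)
F = 828 (F = -2*(-23)*18 = 46*18 = 828)
√(F + N) = √(828 - 156645) = √(-155817) = 3*I*√17313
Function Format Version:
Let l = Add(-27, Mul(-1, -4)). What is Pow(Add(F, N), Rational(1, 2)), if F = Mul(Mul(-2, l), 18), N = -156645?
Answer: Mul(3, I, Pow(17313, Rational(1, 2))) ≈ Mul(394.74, I)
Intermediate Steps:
l = -23 (l = Add(-27, 4) = -23)
F = 828 (F = Mul(Mul(-2, -23), 18) = Mul(46, 18) = 828)
Pow(Add(F, N), Rational(1, 2)) = Pow(Add(828, -156645), Rational(1, 2)) = Pow(-155817, Rational(1, 2)) = Mul(3, I, Pow(17313, Rational(1, 2)))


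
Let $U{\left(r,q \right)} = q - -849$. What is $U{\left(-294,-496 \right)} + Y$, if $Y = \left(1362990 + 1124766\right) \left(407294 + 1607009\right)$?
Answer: $5011094374421$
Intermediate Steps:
$U{\left(r,q \right)} = 849 + q$ ($U{\left(r,q \right)} = q + 849 = 849 + q$)
$Y = 5011094374068$ ($Y = 2487756 \cdot 2014303 = 5011094374068$)
$U{\left(-294,-496 \right)} + Y = \left(849 - 496\right) + 5011094374068 = 353 + 5011094374068 = 5011094374421$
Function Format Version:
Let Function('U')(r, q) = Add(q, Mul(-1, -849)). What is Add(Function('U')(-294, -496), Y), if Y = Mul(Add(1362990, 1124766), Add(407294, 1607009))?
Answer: 5011094374421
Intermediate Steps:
Function('U')(r, q) = Add(849, q) (Function('U')(r, q) = Add(q, 849) = Add(849, q))
Y = 5011094374068 (Y = Mul(2487756, 2014303) = 5011094374068)
Add(Function('U')(-294, -496), Y) = Add(Add(849, -496), 5011094374068) = Add(353, 5011094374068) = 5011094374421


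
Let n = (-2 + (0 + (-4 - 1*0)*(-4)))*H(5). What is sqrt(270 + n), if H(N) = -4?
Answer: sqrt(214) ≈ 14.629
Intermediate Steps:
n = -56 (n = (-2 + (0 + (-4 - 1*0)*(-4)))*(-4) = (-2 + (0 + (-4 + 0)*(-4)))*(-4) = (-2 + (0 - 4*(-4)))*(-4) = (-2 + (0 + 16))*(-4) = (-2 + 16)*(-4) = 14*(-4) = -56)
sqrt(270 + n) = sqrt(270 - 56) = sqrt(214)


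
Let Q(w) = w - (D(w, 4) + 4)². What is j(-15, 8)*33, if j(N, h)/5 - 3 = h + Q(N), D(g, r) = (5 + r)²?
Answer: -1192785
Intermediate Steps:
Q(w) = -7225 + w (Q(w) = w - ((5 + 4)² + 4)² = w - (9² + 4)² = w - (81 + 4)² = w - 1*85² = w - 1*7225 = w - 7225 = -7225 + w)
j(N, h) = -36110 + 5*N + 5*h (j(N, h) = 15 + 5*(h + (-7225 + N)) = 15 + 5*(-7225 + N + h) = 15 + (-36125 + 5*N + 5*h) = -36110 + 5*N + 5*h)
j(-15, 8)*33 = (-36110 + 5*(-15) + 5*8)*33 = (-36110 - 75 + 40)*33 = -36145*33 = -1192785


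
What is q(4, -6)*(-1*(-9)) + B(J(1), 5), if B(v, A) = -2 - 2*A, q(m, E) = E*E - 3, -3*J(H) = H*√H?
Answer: 285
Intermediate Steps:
J(H) = -H^(3/2)/3 (J(H) = -H*√H/3 = -H^(3/2)/3)
q(m, E) = -3 + E² (q(m, E) = E² - 3 = -3 + E²)
q(4, -6)*(-1*(-9)) + B(J(1), 5) = (-3 + (-6)²)*(-1*(-9)) + (-2 - 2*5) = (-3 + 36)*9 + (-2 - 10) = 33*9 - 12 = 297 - 12 = 285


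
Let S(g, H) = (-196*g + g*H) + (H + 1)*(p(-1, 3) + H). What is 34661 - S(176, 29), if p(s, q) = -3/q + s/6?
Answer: 63218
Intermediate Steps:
p(s, q) = -3/q + s/6 (p(s, q) = -3/q + s*(1/6) = -3/q + s/6)
S(g, H) = -196*g + H*g + (1 + H)*(-7/6 + H) (S(g, H) = (-196*g + g*H) + (H + 1)*((-3/3 + (1/6)*(-1)) + H) = (-196*g + H*g) + (1 + H)*((-3*1/3 - 1/6) + H) = (-196*g + H*g) + (1 + H)*((-1 - 1/6) + H) = (-196*g + H*g) + (1 + H)*(-7/6 + H) = -196*g + H*g + (1 + H)*(-7/6 + H))
34661 - S(176, 29) = 34661 - (-7/6 + 29**2 - 196*176 - 1/6*29 + 29*176) = 34661 - (-7/6 + 841 - 34496 - 29/6 + 5104) = 34661 - 1*(-28557) = 34661 + 28557 = 63218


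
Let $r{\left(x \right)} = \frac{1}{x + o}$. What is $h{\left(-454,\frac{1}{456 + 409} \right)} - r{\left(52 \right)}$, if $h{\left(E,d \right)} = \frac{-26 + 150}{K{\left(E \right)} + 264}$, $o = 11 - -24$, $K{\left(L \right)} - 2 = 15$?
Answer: $\frac{10507}{24447} \approx 0.42979$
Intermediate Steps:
$K{\left(L \right)} = 17$ ($K{\left(L \right)} = 2 + 15 = 17$)
$o = 35$ ($o = 11 + 24 = 35$)
$h{\left(E,d \right)} = \frac{124}{281}$ ($h{\left(E,d \right)} = \frac{-26 + 150}{17 + 264} = \frac{124}{281}$)
$r{\left(x \right)} = \frac{1}{35 + x}$ ($r{\left(x \right)} = \frac{1}{x + 35} = \frac{1}{35 + x}$)
$h{\left(-454,\frac{1}{456 + 409} \right)} - r{\left(52 \right)} = \frac{124}{281} - \frac{1}{35 + 52} = \frac{124}{281} - \frac{1}{87} = \frac{10507}{24447}$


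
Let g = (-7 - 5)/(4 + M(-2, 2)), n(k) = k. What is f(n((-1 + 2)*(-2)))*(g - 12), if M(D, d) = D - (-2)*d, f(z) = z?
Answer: 28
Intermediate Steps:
M(D, d) = D + 2*d
g = -2 (g = (-7 - 5)/(4 + (-2 + 2*2)) = -12/(4 + (-2 + 4)) = -12/(4 + 2) = -12/6 = -12*⅙ = -2)
f(n((-1 + 2)*(-2)))*(g - 12) = ((-1 + 2)*(-2))*(-2 - 12) = (1*(-2))*(-14) = -2*(-14) = 28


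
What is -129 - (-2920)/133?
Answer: -14237/133 ≈ -107.05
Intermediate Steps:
-129 - (-2920)/133 = -129 - 20*(-146/133) = -129 + 2920/133 = -14237/133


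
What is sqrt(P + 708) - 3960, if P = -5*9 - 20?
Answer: -3960 + sqrt(643) ≈ -3934.6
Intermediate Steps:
P = -65 (P = -45 - 20 = -65)
sqrt(P + 708) - 3960 = sqrt(-65 + 708) - 3960 = sqrt(643) - 3960 = -3960 + sqrt(643)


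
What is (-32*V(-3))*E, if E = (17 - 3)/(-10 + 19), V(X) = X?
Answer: 448/3 ≈ 149.33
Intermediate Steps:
E = 14/9 ≈ 1.5556
(-32*V(-3))*E = -32*(-3)*(14/9) = 96*(14/9) = 448/3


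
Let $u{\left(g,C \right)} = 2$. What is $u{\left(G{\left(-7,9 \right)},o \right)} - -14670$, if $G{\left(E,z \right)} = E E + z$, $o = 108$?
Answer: $14672$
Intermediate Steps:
$G{\left(E,z \right)} = z + E^{2}$ ($G{\left(E,z \right)} = E^{2} + z = z + E^{2}$)
$u{\left(G{\left(-7,9 \right)},o \right)} - -14670 = 2 - -14670 = 2 + 14670 = 14672$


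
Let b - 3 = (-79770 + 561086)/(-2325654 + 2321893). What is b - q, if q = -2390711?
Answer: 8990994038/3761 ≈ 2.3906e+6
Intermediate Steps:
b = -470033/3761 (b = 3 + (-79770 + 561086)/(-2325654 + 2321893) = 3 + 481316/(-3761) = 3 + 481316*(-1/3761) = 3 - 481316/3761 = -470033/3761 ≈ -124.98)
b - q = -470033/3761 - 1*(-2390711) = -470033/3761 + 2390711 = 8990994038/3761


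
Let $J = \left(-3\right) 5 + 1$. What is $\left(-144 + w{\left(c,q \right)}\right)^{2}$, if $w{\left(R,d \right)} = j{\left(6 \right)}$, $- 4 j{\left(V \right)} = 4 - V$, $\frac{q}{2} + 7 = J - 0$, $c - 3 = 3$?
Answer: $\frac{82369}{4} \approx 20592.0$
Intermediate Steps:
$c = 6$ ($c = 3 + 3 = 6$)
$J = -14$ ($J = -15 + 1 = -14$)
$q = -42$ ($q = -14 + 2 \left(-14 - 0\right) = -14 + 2 \left(-14 + 0\right) = -14 + 2 \left(-14\right) = -14 - 28 = -42$)
$j{\left(V \right)} = -1 + \frac{V}{4}$ ($j{\left(V \right)} = - \frac{4 - V}{4} = -1 + \frac{V}{4}$)
$w{\left(R,d \right)} = \frac{1}{2}$ ($w{\left(R,d \right)} = -1 + \frac{1}{4} \cdot 6 = -1 + \frac{3}{2} = \frac{1}{2}$)
$\left(-144 + w{\left(c,q \right)}\right)^{2} = \left(-144 + \frac{1}{2}\right)^{2} = \left(- \frac{287}{2}\right)^{2} = \frac{82369}{4}$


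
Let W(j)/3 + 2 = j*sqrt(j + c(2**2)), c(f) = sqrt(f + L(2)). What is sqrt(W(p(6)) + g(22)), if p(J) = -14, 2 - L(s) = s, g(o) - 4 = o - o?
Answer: sqrt(-2 - 84*I*sqrt(3)) ≈ 8.4707 - 8.588*I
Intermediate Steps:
g(o) = 4 (g(o) = 4 + (o - o) = 4 + 0 = 4)
L(s) = 2 - s
c(f) = sqrt(f) (c(f) = sqrt(f + (2 - 1*2)) = sqrt(f + (2 - 2)) = sqrt(f + 0) = sqrt(f))
W(j) = -6 + 3*j*sqrt(2 + j) (W(j) = -6 + 3*(j*sqrt(j + sqrt(2**2))) = -6 + 3*(j*sqrt(j + sqrt(4))) = -6 + 3*(j*sqrt(j + 2)) = -6 + 3*(j*sqrt(2 + j)) = -6 + 3*j*sqrt(2 + j))
sqrt(W(p(6)) + g(22)) = sqrt((-6 + 3*(-14)*sqrt(2 - 14)) + 4) = sqrt((-6 + 3*(-14)*sqrt(-12)) + 4) = sqrt((-6 + 3*(-14)*(2*I*sqrt(3))) + 4) = sqrt((-6 - 84*I*sqrt(3)) + 4) = sqrt(-2 - 84*I*sqrt(3))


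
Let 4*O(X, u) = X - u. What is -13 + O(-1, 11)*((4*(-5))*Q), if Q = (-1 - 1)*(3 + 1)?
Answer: -493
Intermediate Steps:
O(X, u) = -u/4 + X/4 (O(X, u) = (X - u)/4 = -u/4 + X/4)
Q = -8 (Q = -2*4 = -8)
-13 + O(-1, 11)*((4*(-5))*Q) = -13 + (-1/4*11 + (1/4)*(-1))*((4*(-5))*(-8)) = -13 + (-11/4 - 1/4)*(-20*(-8)) = -13 - 3*160 = -13 - 480 = -493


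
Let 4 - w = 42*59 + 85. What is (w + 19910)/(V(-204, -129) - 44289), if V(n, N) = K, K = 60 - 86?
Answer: -17351/44315 ≈ -0.39154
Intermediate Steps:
K = -26
V(n, N) = -26
w = -2559 (w = 4 - (42*59 + 85) = 4 - (2478 + 85) = 4 - 1*2563 = 4 - 2563 = -2559)
(w + 19910)/(V(-204, -129) - 44289) = (-2559 + 19910)/(-26 - 44289) = 17351/(-44315) = 17351*(-1/44315) = -17351/44315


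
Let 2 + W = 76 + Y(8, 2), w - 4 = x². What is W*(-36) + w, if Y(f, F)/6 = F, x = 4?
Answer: -3076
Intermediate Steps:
Y(f, F) = 6*F
w = 20 (w = 4 + 4² = 4 + 16 = 20)
W = 86 (W = -2 + (76 + 6*2) = -2 + (76 + 12) = -2 + 88 = 86)
W*(-36) + w = 86*(-36) + 20 = -3096 + 20 = -3076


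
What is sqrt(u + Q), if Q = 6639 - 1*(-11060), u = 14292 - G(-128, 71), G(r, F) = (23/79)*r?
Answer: 3*sqrt(22209823)/79 ≈ 178.96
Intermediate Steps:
G(r, F) = 23*r/79 (G(r, F) = (23*(1/79))*r = 23*r/79)
u = 1132012/79 (u = 14292 - 23*(-128)/79 = 14292 - 1*(-2944/79) = 14292 + 2944/79 = 1132012/79 ≈ 14329.)
Q = 17699 (Q = 6639 + 11060 = 17699)
sqrt(u + Q) = sqrt(1132012/79 + 17699) = sqrt(2530233/79) = 3*sqrt(22209823)/79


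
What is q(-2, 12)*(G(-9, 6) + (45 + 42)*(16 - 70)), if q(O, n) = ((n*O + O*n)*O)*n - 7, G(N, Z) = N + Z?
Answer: -5382645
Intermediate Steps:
q(O, n) = -7 + 2*O²*n² (q(O, n) = ((O*n + O*n)*O)*n - 7 = ((2*O*n)*O)*n - 7 = (2*n*O²)*n - 7 = 2*O²*n² - 7 = -7 + 2*O²*n²)
q(-2, 12)*(G(-9, 6) + (45 + 42)*(16 - 70)) = (-7 + 2*(-2)²*12²)*((-9 + 6) + (45 + 42)*(16 - 70)) = (-7 + 2*4*144)*(-3 + 87*(-54)) = (-7 + 1152)*(-3 - 4698) = 1145*(-4701) = -5382645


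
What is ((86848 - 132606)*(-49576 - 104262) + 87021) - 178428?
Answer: 7039227797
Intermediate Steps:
((86848 - 132606)*(-49576 - 104262) + 87021) - 178428 = (-45758*(-153838) + 87021) - 178428 = (7039319204 + 87021) - 178428 = 7039406225 - 178428 = 7039227797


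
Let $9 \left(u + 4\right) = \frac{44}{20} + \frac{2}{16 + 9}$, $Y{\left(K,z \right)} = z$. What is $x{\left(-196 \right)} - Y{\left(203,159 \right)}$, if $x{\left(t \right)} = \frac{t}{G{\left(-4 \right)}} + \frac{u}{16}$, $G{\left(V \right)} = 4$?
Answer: $- \frac{249881}{1200} \approx -208.23$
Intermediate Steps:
$u = - \frac{281}{75}$ ($u = -4 + \frac{\frac{44}{20} + \frac{2}{16 + 9}}{9} = -4 + \frac{44 \cdot \frac{1}{20} + \frac{2}{25}}{9} = -4 + \frac{\frac{11}{5} + 2 \cdot \frac{1}{25}}{9} = -4 + \frac{\frac{11}{5} + \frac{2}{25}}{9} = -4 + \frac{1}{9} \cdot \frac{57}{25} = -4 + \frac{19}{75} = - \frac{281}{75} \approx -3.7467$)
$x{\left(t \right)} = - \frac{281}{1200} + \frac{t}{4}$ ($x{\left(t \right)} = \frac{t}{4} - \frac{281}{75 \cdot 16} = t \frac{1}{4} - \frac{281}{1200} = \frac{t}{4} - \frac{281}{1200} = - \frac{281}{1200} + \frac{t}{4}$)
$x{\left(-196 \right)} - Y{\left(203,159 \right)} = \left(- \frac{281}{1200} + \frac{1}{4} \left(-196\right)\right) - 159 = \left(- \frac{281}{1200} - 49\right) - 159 = - \frac{59081}{1200} - 159 = - \frac{249881}{1200}$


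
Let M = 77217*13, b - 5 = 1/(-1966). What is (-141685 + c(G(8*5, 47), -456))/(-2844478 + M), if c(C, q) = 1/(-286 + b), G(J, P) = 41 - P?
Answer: 78273455161/1016865437679 ≈ 0.076975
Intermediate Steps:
b = 9829/1966 (b = 5 + 1/(-1966) = 5 - 1/1966 = 9829/1966 ≈ 4.9995)
M = 1003821
c(C, q) = -1966/552447 (c(C, q) = 1/(-286 + 9829/1966) = 1/(-552447/1966) = -1966/552447)
(-141685 + c(G(8*5, 47), -456))/(-2844478 + M) = (-141685 - 1966/552447)/(-2844478 + 1003821) = -78273455161/552447/(-1840657) = -78273455161/552447*(-1/1840657) = 78273455161/1016865437679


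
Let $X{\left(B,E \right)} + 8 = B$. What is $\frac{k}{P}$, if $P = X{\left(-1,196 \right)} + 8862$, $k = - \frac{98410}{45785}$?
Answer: $- \frac{1514}{6235917} \approx -0.00024279$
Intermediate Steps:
$X{\left(B,E \right)} = -8 + B$
$k = - \frac{19682}{9157}$ ($k = \left(-98410\right) \frac{1}{45785} = - \frac{19682}{9157} \approx -2.1494$)
$P = 8853$ ($P = \left(-8 - 1\right) + 8862 = -9 + 8862 = 8853$)
$\frac{k}{P} = - \frac{19682}{9157 \cdot 8853} = \left(- \frac{19682}{9157}\right) \frac{1}{8853} = - \frac{1514}{6235917}$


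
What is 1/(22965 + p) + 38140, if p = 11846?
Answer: 1327691541/34811 ≈ 38140.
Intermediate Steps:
1/(22965 + p) + 38140 = 1/(22965 + 11846) + 38140 = 1/34811 + 38140 = 1327691541/34811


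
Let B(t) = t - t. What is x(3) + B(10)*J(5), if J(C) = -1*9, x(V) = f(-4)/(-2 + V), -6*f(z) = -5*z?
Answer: -10/3 ≈ -3.3333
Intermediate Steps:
f(z) = 5*z/6 (f(z) = -(-5)*z/6 = 5*z/6)
x(V) = -10/(3*(-2 + V)) (x(V) = ((⅚)*(-4))/(-2 + V) = -10/(3*(-2 + V)))
J(C) = -9
B(t) = 0
x(3) + B(10)*J(5) = -10/(-6 + 3*3) + 0*(-9) = -10/(-6 + 9) + 0 = -10/3 + 0 = -10/3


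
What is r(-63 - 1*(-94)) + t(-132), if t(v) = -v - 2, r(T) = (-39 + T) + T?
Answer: 153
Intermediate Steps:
r(T) = -39 + 2*T
t(v) = -2 - v
r(-63 - 1*(-94)) + t(-132) = (-39 + 2*(-63 - 1*(-94))) + (-2 - 1*(-132)) = (-39 + 2*(-63 + 94)) + (-2 + 132) = (-39 + 2*31) + 130 = (-39 + 62) + 130 = 23 + 130 = 153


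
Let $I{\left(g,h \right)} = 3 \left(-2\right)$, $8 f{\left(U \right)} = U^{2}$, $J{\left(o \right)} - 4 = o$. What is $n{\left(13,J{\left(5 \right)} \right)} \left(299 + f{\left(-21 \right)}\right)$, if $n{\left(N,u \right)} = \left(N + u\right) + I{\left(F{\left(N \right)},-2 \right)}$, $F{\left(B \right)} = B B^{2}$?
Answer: $5666$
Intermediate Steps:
$J{\left(o \right)} = 4 + o$
$F{\left(B \right)} = B^{3}$
$f{\left(U \right)} = \frac{U^{2}}{8}$
$I{\left(g,h \right)} = -6$
$n{\left(N,u \right)} = -6 + N + u$ ($n{\left(N,u \right)} = \left(N + u\right) - 6 = -6 + N + u$)
$n{\left(13,J{\left(5 \right)} \right)} \left(299 + f{\left(-21 \right)}\right) = \left(-6 + 13 + \left(4 + 5\right)\right) \left(299 + \frac{\left(-21\right)^{2}}{8}\right) = \left(-6 + 13 + 9\right) \left(299 + \frac{1}{8} \cdot 441\right) = 16 \left(299 + \frac{441}{8}\right) = 16 \cdot \frac{2833}{8} = 5666$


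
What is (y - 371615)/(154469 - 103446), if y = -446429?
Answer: -818044/51023 ≈ -16.033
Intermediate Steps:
(y - 371615)/(154469 - 103446) = (-446429 - 371615)/(154469 - 103446) = -818044/51023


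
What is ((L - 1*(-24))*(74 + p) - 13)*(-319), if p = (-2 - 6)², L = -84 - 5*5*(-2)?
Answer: 444367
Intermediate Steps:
L = -34 (L = -84 - 25*(-2) = -84 + 50 = -34)
p = 64 (p = (-8)² = 64)
((L - 1*(-24))*(74 + p) - 13)*(-319) = ((-34 - 1*(-24))*(74 + 64) - 13)*(-319) = ((-34 + 24)*138 - 13)*(-319) = (-10*138 - 13)*(-319) = (-1380 - 13)*(-319) = -1393*(-319) = 444367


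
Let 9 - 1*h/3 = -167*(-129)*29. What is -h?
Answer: 1874214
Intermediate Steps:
h = -1874214 (h = 27 - 3*(-167*(-129))*29 = 27 - 64629*29 = 27 - 3*624747 = 27 - 1874241 = -1874214)
-h = -1*(-1874214) = 1874214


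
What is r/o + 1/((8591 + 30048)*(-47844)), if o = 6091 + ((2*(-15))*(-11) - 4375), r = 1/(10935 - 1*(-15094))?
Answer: 299231497/16408361749296924 ≈ 1.8237e-8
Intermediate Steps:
r = 1/26029 (r = 1/(10935 + 15094) = 1/26029 ≈ 3.8419e-5)
o = 2046 (o = 6091 + (-30*(-11) - 4375) = 6091 + (330 - 4375) = 6091 - 4045 = 2046)
r/o + 1/((8591 + 30048)*(-47844)) = (1/26029)/2046 + 1/((8591 + 30048)*(-47844)) = (1/26029)*(1/2046) - 1/47844/38639 = 1/53255334 + (1/38639)*(-1/47844) = 1/53255334 - 1/1848644316 = 299231497/16408361749296924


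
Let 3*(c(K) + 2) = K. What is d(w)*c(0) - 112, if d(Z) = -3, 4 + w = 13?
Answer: -106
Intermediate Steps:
w = 9 (w = -4 + 13 = 9)
c(K) = -2 + K/3
d(w)*c(0) - 112 = -3*(-2 + (1/3)*0) - 112 = -3*(-2 + 0) - 112 = -3*(-2) - 112 = 6 - 112 = -106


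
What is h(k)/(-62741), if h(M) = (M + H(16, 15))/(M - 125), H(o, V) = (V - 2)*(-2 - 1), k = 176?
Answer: -137/3199791 ≈ -4.2815e-5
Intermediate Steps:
H(o, V) = 6 - 3*V (H(o, V) = (-2 + V)*(-3) = 6 - 3*V)
h(M) = (-39 + M)/(-125 + M) (h(M) = (M + (6 - 3*15))/(M - 125) = (M + (6 - 45))/(-125 + M) = (M - 39)/(-125 + M) = (-39 + M)/(-125 + M))
h(k)/(-62741) = ((-39 + 176)/(-125 + 176))/(-62741) = (137/51)*(-1/62741) = -137/3199791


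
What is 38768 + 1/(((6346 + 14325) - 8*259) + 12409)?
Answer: 1202118145/31008 ≈ 38768.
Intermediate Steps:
38768 + 1/(((6346 + 14325) - 8*259) + 12409) = 38768 + 1/((20671 - 2072) + 12409) = 38768 + 1/(18599 + 12409) = 38768 + 1/31008 = 1202118145/31008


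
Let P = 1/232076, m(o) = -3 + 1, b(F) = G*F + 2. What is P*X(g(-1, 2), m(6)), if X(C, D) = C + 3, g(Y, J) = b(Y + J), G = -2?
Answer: 3/232076 ≈ 1.2927e-5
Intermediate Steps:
b(F) = 2 - 2*F (b(F) = -2*F + 2 = 2 - 2*F)
g(Y, J) = 2 - 2*J - 2*Y (g(Y, J) = 2 - 2*(Y + J) = 2 - 2*(J + Y) = 2 + (-2*J - 2*Y) = 2 - 2*J - 2*Y)
m(o) = -2
X(C, D) = 3 + C
P = 1/232076 ≈ 4.3089e-6
P*X(g(-1, 2), m(6)) = (3 + (2 - 2*2 - 2*(-1)))/232076 = (3 + (2 - 4 + 2))/232076 = (3 + 0)/232076 = (1/232076)*3 = 3/232076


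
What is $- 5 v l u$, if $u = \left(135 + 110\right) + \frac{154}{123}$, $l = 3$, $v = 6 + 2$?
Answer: $- \frac{1211560}{41} \approx -29550.0$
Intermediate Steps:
$v = 8$
$u = \frac{30289}{123}$ ($u = 245 + 154 \cdot \frac{1}{123} = 245 + \frac{154}{123} = \frac{30289}{123} \approx 246.25$)
$- 5 v l u = \left(-5\right) 8 \cdot 3 \cdot \frac{30289}{123} = \left(-40\right) 3 \cdot \frac{30289}{123} = \left(-120\right) \frac{30289}{123} = - \frac{1211560}{41}$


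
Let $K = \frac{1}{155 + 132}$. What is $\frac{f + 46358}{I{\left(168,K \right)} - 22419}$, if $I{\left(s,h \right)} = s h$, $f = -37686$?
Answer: $- \frac{355552}{919155} \approx -0.38682$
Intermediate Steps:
$K = \frac{1}{287} \approx 0.0034843$
$I{\left(s,h \right)} = h s$
$\frac{f + 46358}{I{\left(168,K \right)} - 22419} = \frac{-37686 + 46358}{\frac{1}{287} \cdot 168 - 22419} = \frac{8672}{\frac{24}{41} - 22419} = \frac{8672}{- \frac{919155}{41}} = 8672 \left(- \frac{41}{919155}\right) = - \frac{355552}{919155}$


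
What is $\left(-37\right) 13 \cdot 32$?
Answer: $-15392$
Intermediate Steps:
$\left(-37\right) 13 \cdot 32 = \left(-481\right) 32 = -15392$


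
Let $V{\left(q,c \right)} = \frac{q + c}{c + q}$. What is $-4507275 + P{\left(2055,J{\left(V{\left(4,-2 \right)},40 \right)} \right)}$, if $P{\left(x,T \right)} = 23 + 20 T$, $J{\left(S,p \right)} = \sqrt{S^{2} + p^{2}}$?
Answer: $-4507252 + 20 \sqrt{1601} \approx -4.5064 \cdot 10^{6}$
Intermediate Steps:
$V{\left(q,c \right)} = 1$ ($V{\left(q,c \right)} = \frac{c + q}{c + q} = 1$)
$-4507275 + P{\left(2055,J{\left(V{\left(4,-2 \right)},40 \right)} \right)} = -4507275 + \left(23 + 20 \sqrt{1^{2} + 40^{2}}\right) = -4507275 + \left(23 + 20 \sqrt{1 + 1600}\right) = -4507275 + \left(23 + 20 \sqrt{1601}\right) = -4507252 + 20 \sqrt{1601}$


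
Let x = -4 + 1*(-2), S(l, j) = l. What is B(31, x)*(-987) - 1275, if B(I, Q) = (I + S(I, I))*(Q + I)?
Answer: -1531125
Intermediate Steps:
x = -6 (x = -4 - 2 = -6)
B(I, Q) = 2*I*(I + Q) (B(I, Q) = (I + I)*(Q + I) = (2*I)*(I + Q) = 2*I*(I + Q))
B(31, x)*(-987) - 1275 = (2*31*(31 - 6))*(-987) - 1275 = (2*31*25)*(-987) - 1275 = 1550*(-987) - 1275 = -1529850 - 1275 = -1531125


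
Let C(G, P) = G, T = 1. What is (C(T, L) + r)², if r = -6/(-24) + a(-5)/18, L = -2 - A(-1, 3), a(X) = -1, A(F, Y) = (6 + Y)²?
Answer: 1849/1296 ≈ 1.4267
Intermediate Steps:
L = -83 (L = -2 - (6 + 3)² = -2 - 1*9² = -2 - 1*81 = -2 - 81 = -83)
r = 7/36 (r = -6/(-24) - 1/18 = -6*(-1/24) - 1*1/18 = ¼ - 1/18 = 7/36 ≈ 0.19444)
(C(T, L) + r)² = (1 + 7/36)² = (43/36)² = 1849/1296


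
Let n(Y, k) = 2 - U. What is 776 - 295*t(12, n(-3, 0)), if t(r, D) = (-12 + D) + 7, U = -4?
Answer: 481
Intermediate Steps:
n(Y, k) = 6 (n(Y, k) = 2 - 1*(-4) = 2 + 4 = 6)
t(r, D) = -5 + D
776 - 295*t(12, n(-3, 0)) = 776 - 295*(-5 + 6) = 776 - 295*1 = 776 - 295 = 481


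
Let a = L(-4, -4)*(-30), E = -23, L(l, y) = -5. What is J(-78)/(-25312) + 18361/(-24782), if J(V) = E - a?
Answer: -230233173/313640992 ≈ -0.73407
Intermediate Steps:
a = 150 (a = -5*(-30) = 150)
J(V) = -173 (J(V) = -23 - 1*150 = -23 - 150 = -173)
J(-78)/(-25312) + 18361/(-24782) = -173/(-25312) + 18361/(-24782) = -173*(-1/25312) + 18361*(-1/24782) = 173/25312 - 18361/24782 = -230233173/313640992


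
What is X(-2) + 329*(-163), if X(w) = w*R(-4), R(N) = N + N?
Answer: -53611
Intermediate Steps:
R(N) = 2*N
X(w) = -8*w (X(w) = w*(2*(-4)) = w*(-8) = -8*w)
X(-2) + 329*(-163) = -8*(-2) + 329*(-163) = 16 - 53627 = -53611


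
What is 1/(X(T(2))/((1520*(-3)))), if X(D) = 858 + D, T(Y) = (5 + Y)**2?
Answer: -4560/907 ≈ -5.0276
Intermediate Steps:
1/(X(T(2))/((1520*(-3)))) = 1/((858 + (5 + 2)**2)/((1520*(-3)))) = 1/((858 + 7**2)/(-4560)) = 1/((858 + 49)*(-1/4560)) = 1/(907*(-1/4560)) = 1/(-907/4560) = -4560/907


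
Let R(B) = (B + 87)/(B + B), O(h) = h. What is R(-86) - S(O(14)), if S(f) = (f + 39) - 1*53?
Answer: -1/172 ≈ -0.0058140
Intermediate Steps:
S(f) = -14 + f (S(f) = (39 + f) - 53 = -14 + f)
R(B) = (87 + B)/(2*B) (R(B) = (87 + B)/((2*B)) = (87 + B)*(1/(2*B)) = (87 + B)/(2*B))
R(-86) - S(O(14)) = (½)*(87 - 86)/(-86) - (-14 + 14) = (½)*(-1/86)*1 - 1*0 = -1/172 + 0 = -1/172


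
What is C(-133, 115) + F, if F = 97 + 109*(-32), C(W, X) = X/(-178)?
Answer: -603713/178 ≈ -3391.6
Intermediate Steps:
C(W, X) = -X/178 (C(W, X) = X*(-1/178) = -X/178)
F = -3391 (F = 97 - 3488 = -3391)
C(-133, 115) + F = -1/178*115 - 3391 = -115/178 - 3391 = -603713/178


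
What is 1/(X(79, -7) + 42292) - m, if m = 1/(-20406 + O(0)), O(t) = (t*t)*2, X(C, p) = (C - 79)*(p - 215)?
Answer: 31349/431505276 ≈ 7.2650e-5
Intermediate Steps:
X(C, p) = (-215 + p)*(-79 + C) (X(C, p) = (-79 + C)*(-215 + p) = (-215 + p)*(-79 + C))
O(t) = 2*t² (O(t) = t²*2 = 2*t²)
m = -1/20406 (m = 1/(-20406 + 2*0²) = 1/(-20406 + 2*0) = 1/(-20406 + 0) = 1/(-20406) = -1/20406 ≈ -4.9005e-5)
1/(X(79, -7) + 42292) - m = 1/((16985 - 215*79 - 79*(-7) + 79*(-7)) + 42292) - 1*(-1/20406) = 1/((16985 - 16985 + 553 - 553) + 42292) + 1/20406 = 1/(0 + 42292) + 1/20406 = 1/42292 + 1/20406 = 31349/431505276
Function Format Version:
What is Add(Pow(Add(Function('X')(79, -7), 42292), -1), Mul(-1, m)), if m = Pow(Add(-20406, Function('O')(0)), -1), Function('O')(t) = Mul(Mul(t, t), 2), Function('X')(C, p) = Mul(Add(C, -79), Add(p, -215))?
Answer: Rational(31349, 431505276) ≈ 7.2650e-5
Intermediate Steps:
Function('X')(C, p) = Mul(Add(-215, p), Add(-79, C)) (Function('X')(C, p) = Mul(Add(-79, C), Add(-215, p)) = Mul(Add(-215, p), Add(-79, C)))
Function('O')(t) = Mul(2, Pow(t, 2)) (Function('O')(t) = Mul(Pow(t, 2), 2) = Mul(2, Pow(t, 2)))
m = Rational(-1, 20406) (m = Pow(Add(-20406, Mul(2, Pow(0, 2))), -1) = Pow(Add(-20406, Mul(2, 0)), -1) = Pow(Add(-20406, 0), -1) = Pow(-20406, -1) = Rational(-1, 20406) ≈ -4.9005e-5)
Add(Pow(Add(Function('X')(79, -7), 42292), -1), Mul(-1, m)) = Add(Pow(Add(Add(16985, Mul(-215, 79), Mul(-79, -7), Mul(79, -7)), 42292), -1), Mul(-1, Rational(-1, 20406))) = Add(Pow(Add(Add(16985, -16985, 553, -553), 42292), -1), Rational(1, 20406)) = Add(Pow(Add(0, 42292), -1), Rational(1, 20406)) = Add(Pow(42292, -1), Rational(1, 20406)) = Add(Rational(1, 42292), Rational(1, 20406)) = Rational(31349, 431505276)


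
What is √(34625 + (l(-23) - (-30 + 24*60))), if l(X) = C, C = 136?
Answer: √33351 ≈ 182.62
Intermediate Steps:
l(X) = 136
√(34625 + (l(-23) - (-30 + 24*60))) = √(34625 + (136 - (-30 + 24*60))) = √(34625 + (136 - (-30 + 1440))) = √(34625 + (136 - 1*1410)) = √(34625 + (136 - 1410)) = √(34625 - 1274) = √33351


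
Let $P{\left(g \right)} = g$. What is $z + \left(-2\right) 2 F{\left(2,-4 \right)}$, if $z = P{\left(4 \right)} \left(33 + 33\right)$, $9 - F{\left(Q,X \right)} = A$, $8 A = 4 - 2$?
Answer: $229$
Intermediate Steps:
$A = \frac{1}{4}$ ($A = \frac{4 - 2}{8} = \frac{1}{8} \cdot 2 = \frac{1}{4} \approx 0.25$)
$F{\left(Q,X \right)} = \frac{35}{4}$ ($F{\left(Q,X \right)} = 9 - \frac{1}{4} = \frac{35}{4}$)
$z = 264$ ($z = 4 \left(33 + 33\right) = 4 \cdot 66 = 264$)
$z + \left(-2\right) 2 F{\left(2,-4 \right)} = 264 + \left(-2\right) 2 \cdot \frac{35}{4} = 264 - 35 = 229$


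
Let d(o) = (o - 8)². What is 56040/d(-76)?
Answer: 2335/294 ≈ 7.9422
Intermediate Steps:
d(o) = (-8 + o)²
56040/d(-76) = 56040/((-8 - 76)²) = 56040/((-84)²) = 56040/7056 = 56040*(1/7056) = 2335/294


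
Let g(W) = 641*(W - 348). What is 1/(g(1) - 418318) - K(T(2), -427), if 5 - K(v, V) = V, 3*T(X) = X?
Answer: -276801841/640745 ≈ -432.00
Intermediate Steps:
g(W) = -223068 + 641*W (g(W) = 641*(-348 + W) = -223068 + 641*W)
T(X) = X/3
K(v, V) = 5 - V
1/(g(1) - 418318) - K(T(2), -427) = 1/((-223068 + 641*1) - 418318) - (5 - 1*(-427)) = 1/((-223068 + 641) - 418318) - (5 + 427) = 1/(-222427 - 418318) - 1*432 = 1/(-640745) - 432 = -1/640745 - 432 = -276801841/640745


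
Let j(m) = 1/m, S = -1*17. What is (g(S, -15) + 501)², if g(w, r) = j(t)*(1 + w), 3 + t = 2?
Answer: 267289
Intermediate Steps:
S = -17
t = -1 (t = -3 + 2 = -1)
g(w, r) = -1 - w (g(w, r) = (1 + w)/(-1) = -(1 + w) = -1 - w)
(g(S, -15) + 501)² = ((-1 - 1*(-17)) + 501)² = ((-1 + 17) + 501)² = (16 + 501)² = 517² = 267289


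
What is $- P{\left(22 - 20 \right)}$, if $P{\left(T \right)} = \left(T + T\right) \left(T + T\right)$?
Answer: $-16$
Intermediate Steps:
$P{\left(T \right)} = 4 T^{2}$ ($P{\left(T \right)} = 2 T 2 T = 4 T^{2}$)
$- P{\left(22 - 20 \right)} = - 4 \left(22 - 20\right)^{2} = - 4 \cdot 2^{2} = - 4 \cdot 4 = \left(-1\right) 16 = -16$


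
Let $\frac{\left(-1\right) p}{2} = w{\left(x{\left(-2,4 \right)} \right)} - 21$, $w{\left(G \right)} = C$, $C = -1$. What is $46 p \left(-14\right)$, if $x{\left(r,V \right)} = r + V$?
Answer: $-28336$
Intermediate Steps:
$x{\left(r,V \right)} = V + r$
$w{\left(G \right)} = -1$
$p = 44$ ($p = - 2 \left(-1 - 21\right) = \left(-2\right) \left(-22\right) = 44$)
$46 p \left(-14\right) = 46 \cdot 44 \left(-14\right) = 2024 \left(-14\right) = -28336$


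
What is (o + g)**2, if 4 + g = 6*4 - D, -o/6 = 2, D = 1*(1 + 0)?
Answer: 49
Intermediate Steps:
D = 1 (D = 1*1 = 1)
o = -12 (o = -6*2 = -12)
g = 19 (g = -4 + (6*4 - 1*1) = -4 + (24 - 1) = -4 + 23 = 19)
(o + g)**2 = (-12 + 19)**2 = 7**2 = 49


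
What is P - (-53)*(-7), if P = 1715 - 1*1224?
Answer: 120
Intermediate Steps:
P = 491 (P = 1715 - 1224 = 491)
P - (-53)*(-7) = 491 - (-53)*(-7) = 491 - 1*371 = 491 - 371 = 120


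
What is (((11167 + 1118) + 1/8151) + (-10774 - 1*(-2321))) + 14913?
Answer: 152790496/8151 ≈ 18745.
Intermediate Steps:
(((11167 + 1118) + 1/8151) + (-10774 - 1*(-2321))) + 14913 = ((12285 + 1/8151) + (-10774 + 2321)) + 14913 = (100135036/8151 - 8453) + 14913 = 31234633/8151 + 14913 = 152790496/8151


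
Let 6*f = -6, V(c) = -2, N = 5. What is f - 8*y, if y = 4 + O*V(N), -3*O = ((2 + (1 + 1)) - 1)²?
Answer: -81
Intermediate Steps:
O = -3 (O = -((2 + (1 + 1)) - 1)²/3 = -((2 + 2) - 1)²/3 = -(4 - 1)²/3 = -⅓*3² = -⅓*9 = -3)
y = 10 (y = 4 - 3*(-2) = 4 + 6 = 10)
f = -1 (f = (⅙)*(-6) = -1)
f - 8*y = -1 - 8*10 = -1 - 80 = -81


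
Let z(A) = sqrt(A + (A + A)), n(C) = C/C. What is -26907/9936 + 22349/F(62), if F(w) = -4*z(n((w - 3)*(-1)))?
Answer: -8969/3312 - 22349*sqrt(3)/12 ≈ -3228.5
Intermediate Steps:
n(C) = 1
z(A) = sqrt(3)*sqrt(A) (z(A) = sqrt(A + 2*A) = sqrt(3*A) = sqrt(3)*sqrt(A))
F(w) = -4*sqrt(3) (F(w) = -4*sqrt(3)*sqrt(1) = -4*sqrt(3))
-26907/9936 + 22349/F(62) = -26907/9936 + 22349/((-4*sqrt(3))) = -26907*1/9936 + 22349*(-sqrt(3)/12) = -8969/3312 - 22349*sqrt(3)/12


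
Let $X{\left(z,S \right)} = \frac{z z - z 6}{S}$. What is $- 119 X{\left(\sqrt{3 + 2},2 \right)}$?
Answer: $- \frac{595}{2} + 357 \sqrt{5} \approx 500.78$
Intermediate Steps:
$X{\left(z,S \right)} = \frac{z^{2} - 6 z}{S}$
$- 119 X{\left(\sqrt{3 + 2},2 \right)} = - 119 \frac{\sqrt{3 + 2} \left(-6 + \sqrt{3 + 2}\right)}{2} = - 119 \sqrt{5} \cdot \frac{1}{2} \left(-6 + \sqrt{5}\right) = - 119 \frac{\sqrt{5} \left(-6 + \sqrt{5}\right)}{2} = - \frac{119 \sqrt{5} \left(-6 + \sqrt{5}\right)}{2}$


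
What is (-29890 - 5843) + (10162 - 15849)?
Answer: -41420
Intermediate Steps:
(-29890 - 5843) + (10162 - 15849) = -35733 - 5687 = -41420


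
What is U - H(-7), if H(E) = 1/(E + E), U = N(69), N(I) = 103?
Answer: 1443/14 ≈ 103.07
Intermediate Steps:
U = 103
H(E) = 1/(2*E)
U - H(-7) = 103 - 1/(2*(-7)) = 103 - (-1)/(2*7) = 103 - 1*(-1/14) = 103 + 1/14 = 1443/14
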